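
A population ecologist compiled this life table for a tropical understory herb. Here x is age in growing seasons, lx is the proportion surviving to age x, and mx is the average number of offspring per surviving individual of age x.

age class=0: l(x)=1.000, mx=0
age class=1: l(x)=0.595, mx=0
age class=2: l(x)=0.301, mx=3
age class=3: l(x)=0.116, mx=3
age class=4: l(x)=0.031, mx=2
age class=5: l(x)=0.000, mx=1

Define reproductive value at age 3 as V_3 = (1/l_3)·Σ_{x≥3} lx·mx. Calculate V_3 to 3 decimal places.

lx·mx for x ≥ 3: 0.348, 0.062, 0 → sum = 0.41
V_3 = 0.41 / l_3 = 0.41 / 0.116 = 3.534483… → 3.534

3.534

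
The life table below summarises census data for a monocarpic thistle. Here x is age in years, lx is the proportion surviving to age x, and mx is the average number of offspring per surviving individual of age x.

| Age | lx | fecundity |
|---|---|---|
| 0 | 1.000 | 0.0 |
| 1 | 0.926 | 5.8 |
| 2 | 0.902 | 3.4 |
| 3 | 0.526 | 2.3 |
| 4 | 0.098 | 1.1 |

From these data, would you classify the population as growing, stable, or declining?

growing

R0 = Σ lx·mx = 0 + 5.3708 + 3.0668 + 1.2098 + 0.1078 = 9.7552
R0 > 1, so the population is growing.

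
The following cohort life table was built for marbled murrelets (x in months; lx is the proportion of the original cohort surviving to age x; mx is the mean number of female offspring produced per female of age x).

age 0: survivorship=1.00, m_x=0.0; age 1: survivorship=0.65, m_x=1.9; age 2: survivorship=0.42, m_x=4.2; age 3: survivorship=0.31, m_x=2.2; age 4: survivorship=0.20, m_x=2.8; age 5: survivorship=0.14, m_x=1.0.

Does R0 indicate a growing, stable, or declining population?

R0 = Σ lx·mx = 0 + 1.235 + 1.764 + 0.682 + 0.56 + 0.14 = 4.381
R0 > 1, so the population is growing.

growing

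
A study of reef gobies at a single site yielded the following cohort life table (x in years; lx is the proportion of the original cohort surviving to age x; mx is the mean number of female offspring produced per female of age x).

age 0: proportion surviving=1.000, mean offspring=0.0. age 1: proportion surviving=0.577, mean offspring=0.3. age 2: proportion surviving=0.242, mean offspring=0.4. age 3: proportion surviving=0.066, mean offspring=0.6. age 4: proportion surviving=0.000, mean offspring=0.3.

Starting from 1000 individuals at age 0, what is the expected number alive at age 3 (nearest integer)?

Expected survivors = N0 · l_3 = 1000 × 0.066 = 66 → 66

66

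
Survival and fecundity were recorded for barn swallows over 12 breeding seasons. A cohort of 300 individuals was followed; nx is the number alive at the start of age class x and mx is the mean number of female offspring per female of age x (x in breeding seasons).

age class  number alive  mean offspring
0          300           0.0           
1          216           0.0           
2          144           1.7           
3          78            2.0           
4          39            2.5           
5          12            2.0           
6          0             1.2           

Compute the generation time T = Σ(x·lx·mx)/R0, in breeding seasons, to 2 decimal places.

2.81

lx = nx/n0 = nx/300: 1, 0.72, 0.48, 0.26, 0.13, 0.04, 0
lx·mx: 0, 0, 0.816, 0.52, 0.325, 0.08, 0 → R0 = 1.741
x·lx·mx: 0, 0, 1.632, 1.56, 1.3, 0.4, 0 → Σ = 4.892
T = 4.892 / 1.741 = 2.809879… → 2.81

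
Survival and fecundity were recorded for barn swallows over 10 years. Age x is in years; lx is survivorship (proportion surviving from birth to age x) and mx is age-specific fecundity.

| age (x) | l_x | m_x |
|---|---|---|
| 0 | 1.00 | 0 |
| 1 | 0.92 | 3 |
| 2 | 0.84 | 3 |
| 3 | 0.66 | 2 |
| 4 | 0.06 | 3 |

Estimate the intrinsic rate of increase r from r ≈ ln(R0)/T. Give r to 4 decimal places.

1.0398

R0 = Σ lx·mx = 0 + 2.76 + 2.52 + 1.32 + 0.18 = 6.78
Σ x·lx·mx = 12.48; T = 12.48/6.78 = 1.84071…
r ≈ ln(R0)/T = ln(6.78)/1.84071… = 1.039805… → 1.0398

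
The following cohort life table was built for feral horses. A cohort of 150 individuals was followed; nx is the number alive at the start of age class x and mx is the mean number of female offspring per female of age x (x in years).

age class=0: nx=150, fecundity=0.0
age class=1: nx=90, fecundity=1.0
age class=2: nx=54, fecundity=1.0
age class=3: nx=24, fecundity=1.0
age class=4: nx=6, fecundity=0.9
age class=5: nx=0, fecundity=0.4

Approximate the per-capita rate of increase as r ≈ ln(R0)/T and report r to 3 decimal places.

0.086

lx = nx/n0 = nx/150: 1, 0.6, 0.36, 0.16, 0.04, 0
R0 = Σ lx·mx = 0 + 0.6 + 0.36 + 0.16 + 0.036 + 0 = 1.156
Σ x·lx·mx = 1.944; T = 1.944/1.156 = 1.68166…
r ≈ ln(R0)/T = ln(1.156)/1.68166… = 0.0862… → 0.086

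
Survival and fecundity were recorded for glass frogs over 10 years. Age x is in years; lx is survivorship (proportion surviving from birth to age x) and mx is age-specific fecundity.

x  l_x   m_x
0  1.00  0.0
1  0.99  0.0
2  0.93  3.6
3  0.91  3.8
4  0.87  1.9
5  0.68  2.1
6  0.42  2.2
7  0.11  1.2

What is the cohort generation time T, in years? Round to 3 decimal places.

3.408

lx·mx: 0, 0, 3.348, 3.458, 1.653, 1.428, 0.924, 0.132 → R0 = 10.943
x·lx·mx: 0, 0, 6.696, 10.374, 6.612, 7.14, 5.544, 0.924 → Σ = 37.29
T = 37.29 / 10.943 = 3.407658… → 3.408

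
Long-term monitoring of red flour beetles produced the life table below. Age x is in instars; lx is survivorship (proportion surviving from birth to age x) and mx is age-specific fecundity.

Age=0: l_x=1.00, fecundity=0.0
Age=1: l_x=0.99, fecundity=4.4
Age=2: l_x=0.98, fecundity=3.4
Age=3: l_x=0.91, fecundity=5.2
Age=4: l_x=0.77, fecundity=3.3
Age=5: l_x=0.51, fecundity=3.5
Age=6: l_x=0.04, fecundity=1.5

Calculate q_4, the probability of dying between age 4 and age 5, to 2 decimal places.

0.34

q_4 = (l_4 − l_5) / l_4 = (0.77 − 0.51) / 0.77
     = 0.26 / 0.77 = 0.337662… → 0.34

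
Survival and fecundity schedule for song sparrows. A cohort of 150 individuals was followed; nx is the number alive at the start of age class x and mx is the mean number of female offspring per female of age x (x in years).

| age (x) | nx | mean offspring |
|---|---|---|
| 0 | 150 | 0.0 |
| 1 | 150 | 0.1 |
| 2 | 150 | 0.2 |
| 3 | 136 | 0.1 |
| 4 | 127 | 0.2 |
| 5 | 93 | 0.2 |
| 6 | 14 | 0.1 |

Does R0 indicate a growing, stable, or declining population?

lx = nx/n0 = nx/150: 1, 1, 1, 0.90667…, 0.84667…, 0.62, 0.09333…
R0 = Σ lx·mx = 0 + 0.1 + 0.2 + 0.090667… + 0.169333… + 0.124 + 0.009333… = 0.693333…
R0 < 1, so the population is declining.

declining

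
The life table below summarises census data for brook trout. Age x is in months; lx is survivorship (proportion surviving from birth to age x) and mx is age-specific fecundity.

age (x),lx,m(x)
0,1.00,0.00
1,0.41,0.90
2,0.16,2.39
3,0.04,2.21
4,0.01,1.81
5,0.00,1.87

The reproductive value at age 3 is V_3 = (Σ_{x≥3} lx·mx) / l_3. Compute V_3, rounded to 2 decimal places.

lx·mx for x ≥ 3: 0.0884, 0.0181, 0 → sum = 0.1065
V_3 = 0.1065 / l_3 = 0.1065 / 0.04 = 2.6625 → 2.66

2.66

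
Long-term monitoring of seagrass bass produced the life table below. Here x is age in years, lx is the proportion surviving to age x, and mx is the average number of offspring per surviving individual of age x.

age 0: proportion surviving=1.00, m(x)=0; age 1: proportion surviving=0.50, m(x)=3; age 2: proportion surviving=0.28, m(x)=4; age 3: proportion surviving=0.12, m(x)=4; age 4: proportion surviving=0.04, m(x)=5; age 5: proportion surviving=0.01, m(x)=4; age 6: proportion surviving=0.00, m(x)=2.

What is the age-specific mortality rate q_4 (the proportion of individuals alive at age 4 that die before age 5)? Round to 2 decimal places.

0.75

q_4 = (l_4 − l_5) / l_4 = (0.04 − 0.01) / 0.04
     = 0.03 / 0.04 = 0.75 → 0.75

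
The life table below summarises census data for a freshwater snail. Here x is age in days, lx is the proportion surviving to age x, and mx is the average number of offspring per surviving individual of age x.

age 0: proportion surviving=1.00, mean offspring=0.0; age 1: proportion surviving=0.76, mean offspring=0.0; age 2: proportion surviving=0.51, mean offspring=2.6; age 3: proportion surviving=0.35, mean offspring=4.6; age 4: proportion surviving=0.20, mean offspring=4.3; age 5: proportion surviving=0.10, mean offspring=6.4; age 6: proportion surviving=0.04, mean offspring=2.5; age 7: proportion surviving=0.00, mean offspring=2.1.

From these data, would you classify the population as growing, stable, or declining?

R0 = Σ lx·mx = 0 + 0 + 1.326 + 1.61 + 0.86 + 0.64 + 0.1 + 0 = 4.536
R0 > 1, so the population is growing.

growing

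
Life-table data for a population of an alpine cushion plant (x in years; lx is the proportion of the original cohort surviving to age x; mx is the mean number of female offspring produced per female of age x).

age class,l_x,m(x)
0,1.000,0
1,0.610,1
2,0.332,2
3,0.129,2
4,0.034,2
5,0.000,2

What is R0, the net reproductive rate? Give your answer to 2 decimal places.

1.60

lx·mx by age: 0, 0.61, 0.664, 0.258, 0.068, 0
R0 = Σ lx·mx = 1.6 → 1.60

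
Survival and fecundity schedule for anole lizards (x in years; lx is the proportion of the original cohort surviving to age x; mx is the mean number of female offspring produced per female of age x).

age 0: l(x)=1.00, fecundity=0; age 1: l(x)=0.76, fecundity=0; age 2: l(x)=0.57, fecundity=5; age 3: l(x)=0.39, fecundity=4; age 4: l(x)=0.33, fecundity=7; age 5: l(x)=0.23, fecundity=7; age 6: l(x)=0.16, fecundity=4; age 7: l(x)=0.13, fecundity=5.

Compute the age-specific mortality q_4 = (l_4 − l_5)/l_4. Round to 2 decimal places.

0.30

q_4 = (l_4 − l_5) / l_4 = (0.33 − 0.23) / 0.33
     = 0.1 / 0.33 = 0.30303… → 0.30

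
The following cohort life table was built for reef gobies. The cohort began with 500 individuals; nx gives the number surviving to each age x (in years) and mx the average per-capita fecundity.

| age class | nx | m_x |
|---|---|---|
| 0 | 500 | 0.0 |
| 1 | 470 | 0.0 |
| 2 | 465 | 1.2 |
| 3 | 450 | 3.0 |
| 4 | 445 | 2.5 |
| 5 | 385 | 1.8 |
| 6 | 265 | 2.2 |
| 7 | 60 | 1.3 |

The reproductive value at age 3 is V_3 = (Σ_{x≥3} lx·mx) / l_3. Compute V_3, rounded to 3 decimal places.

8.481

lx = nx/n0 = nx/500: 1, 0.94, 0.93, 0.9, 0.89, 0.77, 0.53, 0.12
lx·mx for x ≥ 3: 2.7, 2.225, 1.386, 1.166, 0.156 → sum = 7.633
V_3 = 7.633 / l_3 = 7.633 / 0.9 = 8.481111… → 8.481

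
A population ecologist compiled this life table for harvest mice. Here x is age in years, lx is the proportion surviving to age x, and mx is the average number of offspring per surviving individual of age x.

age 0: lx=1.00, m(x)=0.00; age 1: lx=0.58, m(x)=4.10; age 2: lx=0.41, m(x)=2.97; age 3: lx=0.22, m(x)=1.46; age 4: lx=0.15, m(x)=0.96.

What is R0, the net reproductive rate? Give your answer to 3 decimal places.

lx·mx by age: 0, 2.378, 1.2177, 0.3212, 0.144
R0 = Σ lx·mx = 4.0609 → 4.061

4.061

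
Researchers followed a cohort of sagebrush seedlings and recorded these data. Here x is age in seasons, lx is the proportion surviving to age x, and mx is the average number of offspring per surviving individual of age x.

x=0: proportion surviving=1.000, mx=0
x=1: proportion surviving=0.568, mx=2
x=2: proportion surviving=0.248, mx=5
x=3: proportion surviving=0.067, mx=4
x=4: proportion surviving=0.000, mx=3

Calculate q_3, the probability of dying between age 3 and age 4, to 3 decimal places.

1.000

q_3 = (l_3 − l_4) / l_3 = (0.067 − 0) / 0.067
     = 0.067 / 0.067 = 1 → 1.000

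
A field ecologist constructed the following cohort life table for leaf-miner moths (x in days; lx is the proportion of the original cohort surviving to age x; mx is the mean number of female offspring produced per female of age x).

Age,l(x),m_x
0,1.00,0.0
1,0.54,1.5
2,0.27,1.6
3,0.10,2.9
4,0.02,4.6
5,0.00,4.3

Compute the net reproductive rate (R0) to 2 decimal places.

lx·mx by age: 0, 0.81, 0.432, 0.29, 0.092, 0
R0 = Σ lx·mx = 1.624 → 1.62

1.62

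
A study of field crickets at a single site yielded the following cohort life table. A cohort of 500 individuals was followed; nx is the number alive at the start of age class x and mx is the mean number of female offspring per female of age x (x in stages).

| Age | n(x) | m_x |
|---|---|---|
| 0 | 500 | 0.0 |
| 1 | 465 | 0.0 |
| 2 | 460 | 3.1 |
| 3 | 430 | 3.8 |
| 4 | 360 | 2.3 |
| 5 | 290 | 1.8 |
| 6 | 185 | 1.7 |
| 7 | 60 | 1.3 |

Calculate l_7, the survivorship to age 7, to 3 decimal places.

l_7 = n_7/n_0 = 60/500 = 0.12 → 0.120

0.120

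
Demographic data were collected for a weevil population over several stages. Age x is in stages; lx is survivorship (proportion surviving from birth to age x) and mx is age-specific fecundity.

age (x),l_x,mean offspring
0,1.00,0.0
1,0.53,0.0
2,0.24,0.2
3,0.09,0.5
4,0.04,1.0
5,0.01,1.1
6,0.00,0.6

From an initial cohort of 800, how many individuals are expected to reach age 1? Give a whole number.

424

Expected survivors = N0 · l_1 = 800 × 0.53 = 424 → 424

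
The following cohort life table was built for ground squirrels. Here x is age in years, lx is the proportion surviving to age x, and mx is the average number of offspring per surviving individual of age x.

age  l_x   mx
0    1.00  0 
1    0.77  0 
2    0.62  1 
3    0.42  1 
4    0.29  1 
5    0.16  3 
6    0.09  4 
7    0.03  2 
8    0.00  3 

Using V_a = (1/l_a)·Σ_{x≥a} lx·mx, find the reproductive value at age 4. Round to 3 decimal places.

lx·mx for x ≥ 4: 0.29, 0.48, 0.36, 0.06, 0 → sum = 1.19
V_4 = 1.19 / l_4 = 1.19 / 0.29 = 4.103448… → 4.103

4.103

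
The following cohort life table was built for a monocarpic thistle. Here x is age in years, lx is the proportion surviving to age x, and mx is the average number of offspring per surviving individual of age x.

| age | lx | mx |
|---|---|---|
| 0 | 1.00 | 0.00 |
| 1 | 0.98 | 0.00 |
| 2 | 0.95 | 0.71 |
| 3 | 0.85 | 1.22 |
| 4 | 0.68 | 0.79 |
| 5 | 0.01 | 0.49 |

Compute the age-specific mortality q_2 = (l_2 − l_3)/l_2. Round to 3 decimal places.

0.105

q_2 = (l_2 − l_3) / l_2 = (0.95 − 0.85) / 0.95
     = 0.1 / 0.95 = 0.105263… → 0.105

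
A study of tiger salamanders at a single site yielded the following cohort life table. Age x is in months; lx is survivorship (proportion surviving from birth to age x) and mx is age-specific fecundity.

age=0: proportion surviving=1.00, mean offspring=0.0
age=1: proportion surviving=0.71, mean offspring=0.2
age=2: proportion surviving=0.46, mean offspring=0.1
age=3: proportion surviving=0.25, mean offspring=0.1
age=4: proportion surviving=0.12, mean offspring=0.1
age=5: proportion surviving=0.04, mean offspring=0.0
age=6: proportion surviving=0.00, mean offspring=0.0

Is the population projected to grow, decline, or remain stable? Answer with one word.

declining

R0 = Σ lx·mx = 0 + 0.142 + 0.046 + 0.025 + 0.012 + 0 + 0 = 0.225
R0 < 1, so the population is declining.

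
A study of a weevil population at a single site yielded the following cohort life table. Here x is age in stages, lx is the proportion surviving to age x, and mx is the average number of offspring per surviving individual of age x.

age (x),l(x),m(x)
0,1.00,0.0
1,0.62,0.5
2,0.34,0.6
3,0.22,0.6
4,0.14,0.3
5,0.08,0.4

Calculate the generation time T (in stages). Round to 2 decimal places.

2.00

lx·mx: 0, 0.31, 0.204, 0.132, 0.042, 0.032 → R0 = 0.72
x·lx·mx: 0, 0.31, 0.408, 0.396, 0.168, 0.16 → Σ = 1.442
T = 1.442 / 0.72 = 2.002778… → 2.00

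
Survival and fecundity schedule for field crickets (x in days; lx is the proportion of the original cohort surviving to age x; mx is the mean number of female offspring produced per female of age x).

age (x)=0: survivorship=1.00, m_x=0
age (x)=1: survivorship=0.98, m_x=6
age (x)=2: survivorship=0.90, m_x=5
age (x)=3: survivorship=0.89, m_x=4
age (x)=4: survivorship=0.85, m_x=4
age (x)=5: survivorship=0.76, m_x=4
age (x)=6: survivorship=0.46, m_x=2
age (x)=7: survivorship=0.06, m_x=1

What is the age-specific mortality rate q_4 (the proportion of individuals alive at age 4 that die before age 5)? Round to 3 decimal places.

q_4 = (l_4 − l_5) / l_4 = (0.85 − 0.76) / 0.85
     = 0.09 / 0.85 = 0.105882… → 0.106

0.106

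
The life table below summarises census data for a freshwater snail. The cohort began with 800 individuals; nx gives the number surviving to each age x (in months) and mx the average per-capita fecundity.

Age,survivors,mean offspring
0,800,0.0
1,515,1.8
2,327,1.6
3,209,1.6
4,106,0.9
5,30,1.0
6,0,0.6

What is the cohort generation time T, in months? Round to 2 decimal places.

lx = nx/n0 = nx/800: 1, 0.64375, 0.40875, 0.26125, 0.1325, 0.0375, 0
lx·mx: 0, 1.15875, 0.654, 0.418, 0.11925, 0.0375, 0 → R0 = 2.3875
x·lx·mx: 0, 1.15875, 1.308, 1.254, 0.477, 0.1875, 0 → Σ = 4.38525
T = 4.38525 / 2.3875 = 1.836754… → 1.84

1.84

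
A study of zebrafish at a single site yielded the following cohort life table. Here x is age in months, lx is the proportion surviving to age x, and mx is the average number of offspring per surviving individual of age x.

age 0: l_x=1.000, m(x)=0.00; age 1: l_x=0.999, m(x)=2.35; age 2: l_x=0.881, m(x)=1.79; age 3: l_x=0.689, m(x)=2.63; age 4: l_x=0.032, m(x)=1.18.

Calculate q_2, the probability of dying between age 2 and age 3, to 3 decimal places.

q_2 = (l_2 − l_3) / l_2 = (0.881 − 0.689) / 0.881
     = 0.192 / 0.881 = 0.217934… → 0.218

0.218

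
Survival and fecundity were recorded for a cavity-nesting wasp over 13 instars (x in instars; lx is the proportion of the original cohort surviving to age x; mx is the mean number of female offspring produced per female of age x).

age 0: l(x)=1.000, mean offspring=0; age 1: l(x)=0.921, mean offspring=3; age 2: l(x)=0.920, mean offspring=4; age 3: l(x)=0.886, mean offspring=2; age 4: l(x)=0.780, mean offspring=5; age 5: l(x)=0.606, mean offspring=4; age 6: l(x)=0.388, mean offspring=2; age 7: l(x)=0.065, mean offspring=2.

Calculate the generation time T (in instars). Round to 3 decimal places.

lx·mx: 0, 2.763, 3.68, 1.772, 3.9, 2.424, 0.776, 0.13 → R0 = 15.445
x·lx·mx: 0, 2.763, 7.36, 5.316, 15.6, 12.12, 4.656, 0.91 → Σ = 48.725
T = 48.725 / 15.445 = 3.154743… → 3.155

3.155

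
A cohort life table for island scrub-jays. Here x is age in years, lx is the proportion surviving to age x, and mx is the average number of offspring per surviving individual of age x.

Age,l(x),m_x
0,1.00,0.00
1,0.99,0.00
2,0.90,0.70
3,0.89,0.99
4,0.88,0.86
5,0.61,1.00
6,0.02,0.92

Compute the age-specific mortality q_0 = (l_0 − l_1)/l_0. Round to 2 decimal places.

0.01

q_0 = (l_0 − l_1) / l_0 = (1 − 0.99) / 1
     = 0.01 / 1 = 0.01 → 0.01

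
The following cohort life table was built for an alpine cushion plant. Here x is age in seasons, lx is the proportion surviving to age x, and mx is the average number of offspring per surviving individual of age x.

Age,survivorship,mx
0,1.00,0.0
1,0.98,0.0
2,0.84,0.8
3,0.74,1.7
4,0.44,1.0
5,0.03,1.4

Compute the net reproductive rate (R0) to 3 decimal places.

2.412

lx·mx by age: 0, 0, 0.672, 1.258, 0.44, 0.042
R0 = Σ lx·mx = 2.412 → 2.412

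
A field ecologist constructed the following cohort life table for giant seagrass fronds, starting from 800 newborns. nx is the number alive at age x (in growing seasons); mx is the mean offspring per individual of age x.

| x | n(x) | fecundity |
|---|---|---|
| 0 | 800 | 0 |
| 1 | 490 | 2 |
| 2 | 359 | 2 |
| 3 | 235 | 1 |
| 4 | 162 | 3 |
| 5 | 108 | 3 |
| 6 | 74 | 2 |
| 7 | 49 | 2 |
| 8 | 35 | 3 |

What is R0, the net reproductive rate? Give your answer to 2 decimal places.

lx = nx/n0 = nx/800: 1, 0.6125, 0.44875, 0.29375, 0.2025, 0.135, 0.0925, 0.06125, 0.04375
lx·mx by age: 0, 1.225, 0.8975, 0.29375, 0.6075, 0.405, 0.185, 0.1225, 0.13125
R0 = Σ lx·mx = 3.8675 → 3.87

3.87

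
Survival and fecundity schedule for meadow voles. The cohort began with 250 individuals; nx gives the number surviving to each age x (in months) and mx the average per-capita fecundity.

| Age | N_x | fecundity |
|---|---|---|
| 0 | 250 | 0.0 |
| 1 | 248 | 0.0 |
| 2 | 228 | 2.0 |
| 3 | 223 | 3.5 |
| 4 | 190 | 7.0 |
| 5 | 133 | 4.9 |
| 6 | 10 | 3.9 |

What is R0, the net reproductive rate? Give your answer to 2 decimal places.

lx = nx/n0 = nx/250: 1, 0.992, 0.912, 0.892, 0.76, 0.532, 0.04
lx·mx by age: 0, 0, 1.824, 3.122, 5.32, 2.6068, 0.156
R0 = Σ lx·mx = 13.0288 → 13.03

13.03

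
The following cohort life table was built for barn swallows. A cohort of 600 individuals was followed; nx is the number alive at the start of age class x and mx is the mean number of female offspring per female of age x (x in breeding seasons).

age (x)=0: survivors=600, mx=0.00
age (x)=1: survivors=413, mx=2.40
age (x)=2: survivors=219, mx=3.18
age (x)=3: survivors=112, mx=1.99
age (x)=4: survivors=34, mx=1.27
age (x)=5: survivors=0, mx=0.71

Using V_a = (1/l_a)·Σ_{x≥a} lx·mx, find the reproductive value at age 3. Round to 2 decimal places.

2.38

lx = nx/n0 = nx/600: 1, 0.68833…, 0.365, 0.18667…, 0.05667…, 0
lx·mx for x ≥ 3: 0.371467…, 0.071967…, 0 → sum = 0.443433…
V_3 = 0.443433… / l_3 = 0.443433… / 0.186667… = 2.375536… → 2.38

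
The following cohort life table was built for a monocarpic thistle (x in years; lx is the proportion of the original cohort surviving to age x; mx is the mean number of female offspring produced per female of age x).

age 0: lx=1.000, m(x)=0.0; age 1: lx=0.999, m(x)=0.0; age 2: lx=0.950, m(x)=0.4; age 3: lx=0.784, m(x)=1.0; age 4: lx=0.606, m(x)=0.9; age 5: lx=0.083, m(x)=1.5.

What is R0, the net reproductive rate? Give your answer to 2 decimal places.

1.83

lx·mx by age: 0, 0, 0.38, 0.784, 0.5454, 0.1245
R0 = Σ lx·mx = 1.8339 → 1.83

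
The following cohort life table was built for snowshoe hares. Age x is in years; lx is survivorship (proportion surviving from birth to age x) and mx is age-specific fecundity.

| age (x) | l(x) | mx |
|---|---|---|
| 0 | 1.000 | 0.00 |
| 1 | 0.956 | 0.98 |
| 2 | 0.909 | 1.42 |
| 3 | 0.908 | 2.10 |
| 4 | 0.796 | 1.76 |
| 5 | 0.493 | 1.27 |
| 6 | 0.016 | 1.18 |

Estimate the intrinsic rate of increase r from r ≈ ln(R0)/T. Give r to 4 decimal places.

R0 = Σ lx·mx = 0 + 0.93688 + 1.29078 + 1.9068 + 1.40096 + 0.62611 + 0.01888 = 6.18041
Σ x·lx·mx = 18.08651; T = 18.08651/6.18041 = 2.92643…
r ≈ ln(R0)/T = ln(6.18041)/2.92643… = 0.622392… → 0.6224

0.6224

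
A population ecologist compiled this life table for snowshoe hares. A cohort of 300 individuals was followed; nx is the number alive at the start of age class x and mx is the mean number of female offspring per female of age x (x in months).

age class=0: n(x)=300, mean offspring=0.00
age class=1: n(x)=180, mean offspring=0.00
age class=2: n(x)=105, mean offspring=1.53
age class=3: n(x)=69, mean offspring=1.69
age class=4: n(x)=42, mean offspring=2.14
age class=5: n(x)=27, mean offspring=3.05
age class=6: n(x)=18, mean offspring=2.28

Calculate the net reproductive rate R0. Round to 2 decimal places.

lx = nx/n0 = nx/300: 1, 0.6, 0.35, 0.23, 0.14, 0.09, 0.06
lx·mx by age: 0, 0, 0.5355, 0.3887, 0.2996, 0.2745, 0.1368
R0 = Σ lx·mx = 1.6351 → 1.64

1.64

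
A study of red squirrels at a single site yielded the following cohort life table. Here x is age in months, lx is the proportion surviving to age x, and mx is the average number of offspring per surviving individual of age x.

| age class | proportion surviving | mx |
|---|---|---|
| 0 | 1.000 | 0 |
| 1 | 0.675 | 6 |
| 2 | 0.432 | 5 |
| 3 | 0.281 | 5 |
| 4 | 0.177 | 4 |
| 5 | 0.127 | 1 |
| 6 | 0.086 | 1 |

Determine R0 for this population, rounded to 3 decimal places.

lx·mx by age: 0, 4.05, 2.16, 1.405, 0.708, 0.127, 0.086
R0 = Σ lx·mx = 8.536 → 8.536

8.536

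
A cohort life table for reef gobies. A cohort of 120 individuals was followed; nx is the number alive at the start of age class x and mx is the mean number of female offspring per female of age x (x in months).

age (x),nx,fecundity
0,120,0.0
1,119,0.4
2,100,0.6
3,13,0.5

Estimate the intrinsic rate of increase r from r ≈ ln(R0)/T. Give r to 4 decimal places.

-0.0307

lx = nx/n0 = nx/120: 1, 0.99167…, 0.83333…, 0.10833…
R0 = Σ lx·mx = 0 + 0.39667… + 0.5… + 0.05417… = 0.950833…
Σ x·lx·mx = 1.559167…; T = 1.559167…/0.950833… = 1.63979…
r ≈ ln(R0)/T = ln(0.950833…)/1.63979… = -0.030746… → -0.0307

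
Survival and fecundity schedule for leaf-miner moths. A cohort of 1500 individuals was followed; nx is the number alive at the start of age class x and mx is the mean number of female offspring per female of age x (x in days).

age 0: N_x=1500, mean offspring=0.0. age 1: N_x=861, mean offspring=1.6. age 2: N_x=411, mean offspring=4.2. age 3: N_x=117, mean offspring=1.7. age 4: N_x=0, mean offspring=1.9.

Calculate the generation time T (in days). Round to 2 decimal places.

lx = nx/n0 = nx/1500: 1, 0.574, 0.274, 0.078, 0
lx·mx: 0, 0.9184, 1.1508, 0.1326, 0 → R0 = 2.2018
x·lx·mx: 0, 0.9184, 2.3016, 0.3978, 0 → Σ = 3.6178
T = 3.6178 / 2.2018 = 1.64311… → 1.64

1.64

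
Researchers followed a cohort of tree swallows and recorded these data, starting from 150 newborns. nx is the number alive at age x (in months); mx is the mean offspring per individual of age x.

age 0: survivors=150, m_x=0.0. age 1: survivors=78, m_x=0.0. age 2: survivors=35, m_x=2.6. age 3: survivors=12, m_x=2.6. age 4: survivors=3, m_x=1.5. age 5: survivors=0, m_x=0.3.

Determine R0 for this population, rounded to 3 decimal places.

0.845

lx = nx/n0 = nx/150: 1, 0.52, 0.23333…, 0.08, 0.02, 0
lx·mx by age: 0, 0, 0.606667…, 0.208, 0.03, 0
R0 = Σ lx·mx = 0.844667… → 0.845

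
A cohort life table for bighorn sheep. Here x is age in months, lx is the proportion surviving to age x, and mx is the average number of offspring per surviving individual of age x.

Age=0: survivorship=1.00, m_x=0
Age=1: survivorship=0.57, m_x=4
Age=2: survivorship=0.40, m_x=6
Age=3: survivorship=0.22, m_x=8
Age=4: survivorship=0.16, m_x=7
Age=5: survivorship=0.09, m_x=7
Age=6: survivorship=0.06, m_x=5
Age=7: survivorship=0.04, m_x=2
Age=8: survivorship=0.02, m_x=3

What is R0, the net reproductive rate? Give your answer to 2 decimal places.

8.63

lx·mx by age: 0, 2.28, 2.4, 1.76, 1.12, 0.63, 0.3, 0.08, 0.06
R0 = Σ lx·mx = 8.63 → 8.63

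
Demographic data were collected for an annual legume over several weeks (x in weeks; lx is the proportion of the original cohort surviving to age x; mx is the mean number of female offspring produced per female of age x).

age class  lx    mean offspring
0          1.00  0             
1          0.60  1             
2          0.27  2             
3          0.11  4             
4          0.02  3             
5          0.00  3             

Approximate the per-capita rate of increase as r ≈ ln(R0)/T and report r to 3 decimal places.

0.250

R0 = Σ lx·mx = 0 + 0.6 + 0.54 + 0.44 + 0.06 + 0 = 1.64
Σ x·lx·mx = 3.24; T = 3.24/1.64 = 1.97561…
r ≈ ln(R0)/T = ln(1.64)/1.97561… = 0.2504… → 0.250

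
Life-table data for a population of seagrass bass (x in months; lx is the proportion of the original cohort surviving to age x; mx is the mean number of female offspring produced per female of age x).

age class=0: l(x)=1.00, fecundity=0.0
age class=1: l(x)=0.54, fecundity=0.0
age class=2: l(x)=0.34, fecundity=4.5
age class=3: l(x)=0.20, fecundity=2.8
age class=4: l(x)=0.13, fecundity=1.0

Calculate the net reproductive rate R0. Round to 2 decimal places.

2.22

lx·mx by age: 0, 0, 1.53, 0.56, 0.13
R0 = Σ lx·mx = 2.22 → 2.22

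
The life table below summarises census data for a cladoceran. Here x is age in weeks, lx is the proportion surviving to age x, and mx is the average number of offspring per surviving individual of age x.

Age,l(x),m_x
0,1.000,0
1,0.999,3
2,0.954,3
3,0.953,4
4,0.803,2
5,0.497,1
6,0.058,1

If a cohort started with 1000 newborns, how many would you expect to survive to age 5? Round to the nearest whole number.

Expected survivors = N0 · l_5 = 1000 × 0.497 = 497 → 497

497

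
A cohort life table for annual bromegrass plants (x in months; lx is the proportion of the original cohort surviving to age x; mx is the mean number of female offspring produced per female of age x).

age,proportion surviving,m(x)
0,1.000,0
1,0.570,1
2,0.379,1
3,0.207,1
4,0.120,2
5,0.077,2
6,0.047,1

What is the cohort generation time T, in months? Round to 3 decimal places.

lx·mx: 0, 0.57, 0.379, 0.207, 0.24, 0.154, 0.047 → R0 = 1.597
x·lx·mx: 0, 0.57, 0.758, 0.621, 0.96, 0.77, 0.282 → Σ = 3.961
T = 3.961 / 1.597 = 2.480276… → 2.480

2.480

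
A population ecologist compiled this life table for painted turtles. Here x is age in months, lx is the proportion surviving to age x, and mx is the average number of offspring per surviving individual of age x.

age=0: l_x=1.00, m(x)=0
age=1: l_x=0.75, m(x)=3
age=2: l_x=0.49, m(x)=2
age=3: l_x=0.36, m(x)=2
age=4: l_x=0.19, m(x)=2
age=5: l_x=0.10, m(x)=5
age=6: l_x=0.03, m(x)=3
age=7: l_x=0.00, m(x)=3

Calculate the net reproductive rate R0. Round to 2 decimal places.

4.92

lx·mx by age: 0, 2.25, 0.98, 0.72, 0.38, 0.5, 0.09, 0
R0 = Σ lx·mx = 4.92 → 4.92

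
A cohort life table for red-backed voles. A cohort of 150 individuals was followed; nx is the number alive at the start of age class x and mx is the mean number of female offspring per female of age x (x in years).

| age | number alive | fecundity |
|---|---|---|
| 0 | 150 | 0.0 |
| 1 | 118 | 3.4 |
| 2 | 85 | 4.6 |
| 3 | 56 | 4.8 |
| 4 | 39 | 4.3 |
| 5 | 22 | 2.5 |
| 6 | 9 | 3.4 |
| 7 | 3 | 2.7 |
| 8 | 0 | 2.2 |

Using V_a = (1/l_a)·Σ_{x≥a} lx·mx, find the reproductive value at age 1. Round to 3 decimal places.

11.207

lx = nx/n0 = nx/150: 1, 0.78667…, 0.56667…, 0.37333…, 0.26, 0.14667…, 0.06, 0.02, 0
lx·mx for x ≥ 1: 2.674667…, 2.606667…, 1.792…, 1.118, 0.366667…, 0.204, 0.054, 0 → sum = 8.816…
V_1 = 8.816… / l_1 = 8.816… / 0.786667… = 11.20678… → 11.207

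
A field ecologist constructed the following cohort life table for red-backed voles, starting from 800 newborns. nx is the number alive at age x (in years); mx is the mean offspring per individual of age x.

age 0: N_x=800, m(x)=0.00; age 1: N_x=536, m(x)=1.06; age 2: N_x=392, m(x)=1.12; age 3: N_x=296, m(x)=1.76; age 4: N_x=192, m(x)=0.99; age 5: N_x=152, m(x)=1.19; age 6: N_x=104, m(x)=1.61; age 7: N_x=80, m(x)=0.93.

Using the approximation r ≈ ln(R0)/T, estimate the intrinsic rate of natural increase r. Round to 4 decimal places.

0.3400

lx = nx/n0 = nx/800: 1, 0.67, 0.49, 0.37, 0.24, 0.19, 0.13, 0.1
R0 = Σ lx·mx = 0 + 0.7102 + 0.5488 + 0.6512 + 0.2376 + 0.2261 + 0.2093 + 0.093 = 2.6762
Σ x·lx·mx = 7.7491; T = 7.7491/2.6762 = 2.89556…
r ≈ ln(R0)/T = ln(2.6762)/2.89556… = 0.339968… → 0.3400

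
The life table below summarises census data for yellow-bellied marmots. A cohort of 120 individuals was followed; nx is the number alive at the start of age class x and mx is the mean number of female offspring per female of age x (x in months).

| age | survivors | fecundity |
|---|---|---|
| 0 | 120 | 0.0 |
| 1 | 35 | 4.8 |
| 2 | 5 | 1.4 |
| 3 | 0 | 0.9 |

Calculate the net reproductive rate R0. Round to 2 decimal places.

lx = nx/n0 = nx/120: 1, 0.29167…, 0.04167…, 0
lx·mx by age: 0, 1.4…, 0.058333…, 0
R0 = Σ lx·mx = 1.458333… → 1.46

1.46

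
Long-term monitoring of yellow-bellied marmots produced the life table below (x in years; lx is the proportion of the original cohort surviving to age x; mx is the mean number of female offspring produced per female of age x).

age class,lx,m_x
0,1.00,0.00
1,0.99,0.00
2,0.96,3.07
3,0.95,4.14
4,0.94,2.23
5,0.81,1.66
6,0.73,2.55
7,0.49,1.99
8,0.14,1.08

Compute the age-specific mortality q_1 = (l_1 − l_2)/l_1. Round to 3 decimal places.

0.030

q_1 = (l_1 − l_2) / l_1 = (0.99 − 0.96) / 0.99
     = 0.03 / 0.99 = 0.030303… → 0.030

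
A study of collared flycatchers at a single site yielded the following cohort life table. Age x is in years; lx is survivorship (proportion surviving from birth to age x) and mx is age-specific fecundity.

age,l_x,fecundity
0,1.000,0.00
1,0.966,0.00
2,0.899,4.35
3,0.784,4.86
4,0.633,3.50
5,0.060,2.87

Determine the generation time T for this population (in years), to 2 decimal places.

2.87

lx·mx: 0, 0, 3.91065, 3.81024, 2.2155, 0.1722 → R0 = 10.10859
x·lx·mx: 0, 0, 7.8213, 11.43072, 8.862, 0.861 → Σ = 28.97502
T = 28.97502 / 10.10859 = 2.866376… → 2.87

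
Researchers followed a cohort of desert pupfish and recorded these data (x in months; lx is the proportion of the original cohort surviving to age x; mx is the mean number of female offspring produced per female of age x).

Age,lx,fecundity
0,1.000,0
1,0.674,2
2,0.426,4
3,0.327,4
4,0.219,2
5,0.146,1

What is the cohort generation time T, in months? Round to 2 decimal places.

lx·mx: 0, 1.348, 1.704, 1.308, 0.438, 0.146 → R0 = 4.944
x·lx·mx: 0, 1.348, 3.408, 3.924, 1.752, 0.73 → Σ = 11.162
T = 11.162 / 4.944 = 2.257686… → 2.26

2.26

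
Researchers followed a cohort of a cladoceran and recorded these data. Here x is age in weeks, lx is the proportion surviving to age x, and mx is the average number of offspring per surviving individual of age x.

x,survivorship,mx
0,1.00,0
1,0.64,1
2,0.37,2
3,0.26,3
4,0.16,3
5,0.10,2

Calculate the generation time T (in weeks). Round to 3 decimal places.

2.599

lx·mx: 0, 0.64, 0.74, 0.78, 0.48, 0.2 → R0 = 2.84
x·lx·mx: 0, 0.64, 1.48, 2.34, 1.92, 1 → Σ = 7.38
T = 7.38 / 2.84 = 2.598592… → 2.599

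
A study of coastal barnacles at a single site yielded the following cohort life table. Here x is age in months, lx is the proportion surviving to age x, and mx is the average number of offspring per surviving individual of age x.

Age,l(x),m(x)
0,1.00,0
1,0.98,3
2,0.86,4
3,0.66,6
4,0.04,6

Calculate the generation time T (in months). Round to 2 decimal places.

2.14

lx·mx: 0, 2.94, 3.44, 3.96, 0.24 → R0 = 10.58
x·lx·mx: 0, 2.94, 6.88, 11.88, 0.96 → Σ = 22.66
T = 22.66 / 10.58 = 2.141777… → 2.14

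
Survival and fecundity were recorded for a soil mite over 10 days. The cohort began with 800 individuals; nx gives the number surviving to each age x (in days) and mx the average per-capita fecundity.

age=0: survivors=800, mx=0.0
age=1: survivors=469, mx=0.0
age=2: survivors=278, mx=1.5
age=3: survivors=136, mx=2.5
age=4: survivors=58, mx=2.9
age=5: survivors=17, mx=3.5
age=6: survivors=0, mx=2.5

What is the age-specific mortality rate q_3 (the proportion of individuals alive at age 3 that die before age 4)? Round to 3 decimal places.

lx = nx/n0 = nx/800: 1, 0.58625, 0.3475, 0.17, 0.0725, 0.02125, 0
q_3 = (l_3 − l_4) / l_3 = (0.17 − 0.0725) / 0.17
     = 0.0975 / 0.17 = 0.573529… → 0.574

0.574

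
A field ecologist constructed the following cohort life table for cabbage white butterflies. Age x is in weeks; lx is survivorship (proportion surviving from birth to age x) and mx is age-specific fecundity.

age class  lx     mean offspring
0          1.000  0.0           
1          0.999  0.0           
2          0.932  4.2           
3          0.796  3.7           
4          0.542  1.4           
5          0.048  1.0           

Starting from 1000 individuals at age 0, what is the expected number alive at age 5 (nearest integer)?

Expected survivors = N0 · l_5 = 1000 × 0.048 = 48 → 48

48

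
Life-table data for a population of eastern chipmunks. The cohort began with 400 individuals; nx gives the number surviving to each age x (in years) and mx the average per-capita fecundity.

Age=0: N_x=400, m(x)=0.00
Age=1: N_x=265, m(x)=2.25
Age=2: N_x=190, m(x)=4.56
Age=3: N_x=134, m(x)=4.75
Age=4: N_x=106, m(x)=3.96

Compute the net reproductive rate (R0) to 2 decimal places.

6.30

lx = nx/n0 = nx/400: 1, 0.6625, 0.475, 0.335, 0.265
lx·mx by age: 0, 1.490625, 2.166, 1.59125, 1.0494
R0 = Σ lx·mx = 6.297275 → 6.30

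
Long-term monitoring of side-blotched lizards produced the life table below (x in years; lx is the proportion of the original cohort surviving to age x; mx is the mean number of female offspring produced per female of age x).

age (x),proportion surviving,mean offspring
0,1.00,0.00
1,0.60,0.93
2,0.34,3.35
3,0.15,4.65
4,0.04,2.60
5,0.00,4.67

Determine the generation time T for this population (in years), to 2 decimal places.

2.14

lx·mx: 0, 0.558, 1.139, 0.6975, 0.104, 0 → R0 = 2.4985
x·lx·mx: 0, 0.558, 2.278, 2.0925, 0.416, 0 → Σ = 5.3445
T = 5.3445 / 2.4985 = 2.139083… → 2.14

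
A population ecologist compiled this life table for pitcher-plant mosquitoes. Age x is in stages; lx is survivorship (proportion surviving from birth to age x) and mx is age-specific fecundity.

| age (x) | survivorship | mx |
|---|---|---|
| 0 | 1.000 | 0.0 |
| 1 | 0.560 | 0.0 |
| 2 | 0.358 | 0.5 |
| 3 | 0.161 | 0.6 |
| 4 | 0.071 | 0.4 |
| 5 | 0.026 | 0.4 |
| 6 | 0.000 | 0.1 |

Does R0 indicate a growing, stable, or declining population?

R0 = Σ lx·mx = 0 + 0 + 0.179 + 0.0966 + 0.0284 + 0.0104 + 0 = 0.3144
R0 < 1, so the population is declining.

declining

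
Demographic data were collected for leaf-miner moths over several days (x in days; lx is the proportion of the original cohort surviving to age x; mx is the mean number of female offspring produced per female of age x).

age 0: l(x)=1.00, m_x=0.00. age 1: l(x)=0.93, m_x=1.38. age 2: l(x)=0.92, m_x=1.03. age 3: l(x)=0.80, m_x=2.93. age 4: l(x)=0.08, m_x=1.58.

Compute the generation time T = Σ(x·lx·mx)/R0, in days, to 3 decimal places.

lx·mx: 0, 1.2834, 0.9476, 2.344, 0.1264 → R0 = 4.7014
x·lx·mx: 0, 1.2834, 1.8952, 7.032, 0.5056 → Σ = 10.7162
T = 10.7162 / 4.7014 = 2.279364… → 2.279

2.279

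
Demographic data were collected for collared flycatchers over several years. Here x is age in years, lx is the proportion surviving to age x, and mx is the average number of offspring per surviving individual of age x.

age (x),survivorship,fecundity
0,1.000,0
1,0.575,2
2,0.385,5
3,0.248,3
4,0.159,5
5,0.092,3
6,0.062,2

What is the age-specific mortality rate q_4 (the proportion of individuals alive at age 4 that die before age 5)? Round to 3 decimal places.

q_4 = (l_4 − l_5) / l_4 = (0.159 − 0.092) / 0.159
     = 0.067 / 0.159 = 0.421384… → 0.421

0.421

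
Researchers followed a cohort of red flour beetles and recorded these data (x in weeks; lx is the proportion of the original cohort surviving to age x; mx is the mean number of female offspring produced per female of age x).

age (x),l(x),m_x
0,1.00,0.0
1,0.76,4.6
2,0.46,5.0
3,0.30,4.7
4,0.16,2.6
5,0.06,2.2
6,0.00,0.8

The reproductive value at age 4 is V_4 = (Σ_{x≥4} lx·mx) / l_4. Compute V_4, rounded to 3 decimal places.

lx·mx for x ≥ 4: 0.416, 0.132, 0 → sum = 0.548
V_4 = 0.548 / l_4 = 0.548 / 0.16 = 3.425 → 3.425

3.425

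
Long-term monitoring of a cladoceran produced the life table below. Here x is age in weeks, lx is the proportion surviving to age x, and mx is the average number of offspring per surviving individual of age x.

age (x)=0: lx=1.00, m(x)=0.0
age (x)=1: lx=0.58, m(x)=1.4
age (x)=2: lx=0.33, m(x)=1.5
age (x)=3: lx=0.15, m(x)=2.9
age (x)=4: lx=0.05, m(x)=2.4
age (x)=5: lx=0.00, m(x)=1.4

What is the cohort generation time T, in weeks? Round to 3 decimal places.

1.926

lx·mx: 0, 0.812, 0.495, 0.435, 0.12, 0 → R0 = 1.862
x·lx·mx: 0, 0.812, 0.99, 1.305, 0.48, 0 → Σ = 3.587
T = 3.587 / 1.862 = 1.926423… → 1.926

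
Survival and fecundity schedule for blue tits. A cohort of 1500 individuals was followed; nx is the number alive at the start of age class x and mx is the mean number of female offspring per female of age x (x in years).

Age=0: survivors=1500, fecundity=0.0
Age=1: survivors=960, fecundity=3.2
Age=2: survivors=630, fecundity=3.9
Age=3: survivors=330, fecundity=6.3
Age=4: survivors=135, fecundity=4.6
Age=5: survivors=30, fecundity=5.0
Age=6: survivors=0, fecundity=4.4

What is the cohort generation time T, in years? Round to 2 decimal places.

lx = nx/n0 = nx/1500: 1, 0.64, 0.42, 0.22, 0.09, 0.02, 0
lx·mx: 0, 2.048, 1.638, 1.386, 0.414, 0.1, 0 → R0 = 5.586
x·lx·mx: 0, 2.048, 3.276, 4.158, 1.656, 0.5, 0 → Σ = 11.638
T = 11.638 / 5.586 = 2.083423… → 2.08

2.08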